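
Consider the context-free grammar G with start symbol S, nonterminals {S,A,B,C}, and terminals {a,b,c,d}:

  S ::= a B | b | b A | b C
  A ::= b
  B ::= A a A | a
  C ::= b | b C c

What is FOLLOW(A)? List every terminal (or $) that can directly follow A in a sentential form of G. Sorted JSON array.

FIRST sets, iterate to fixpoint:
round 1:
  A via A→b: +{b}
  B via B→A a A: +{b}
  B via B→a: +{a}
  C via C→b: +{b}
  S via S→a B: +{a}
  S via S→b: +{b}
  FIRST[S]={a,b}  FIRST[A]={b}  FIRST[B]={a,b}  FIRST[C]={b}
round 2: — fixpoint
  FIRST[S]={a,b}  FIRST[A]={b}  FIRST[B]={a,b}  FIRST[C]={b}

FOLLOW sets:
FOLLOW(S) := {$}
[1]
  B→A a A: FOLLOW(A) ⊇ FIRST(a) = {a}; new: +{a}
  C→b C c: FOLLOW(C) ⊇ FIRST(c) = {c}; new: +{c}
  S→a B: FOLLOW(B) ⊇ FOLLOW(S) ⊇ {$}; new: +{$}
  S→b A: FOLLOW(A) ⊇ FOLLOW(S) ⊇ {$}; new: +{$}
  S→b C: FOLLOW(C) ⊇ FOLLOW(S) ⊇ {$}; new: +{$}
  FOLLOW(S)={$}  FOLLOW(A)={$,a}  FOLLOW(B)={$}  FOLLOW(C)={$,c}
[2] (stable)
  FOLLOW(S)={$}  FOLLOW(A)={$,a}  FOLLOW(B)={$}  FOLLOW(C)={$,c}

FOLLOW(A) = ["$", "a"]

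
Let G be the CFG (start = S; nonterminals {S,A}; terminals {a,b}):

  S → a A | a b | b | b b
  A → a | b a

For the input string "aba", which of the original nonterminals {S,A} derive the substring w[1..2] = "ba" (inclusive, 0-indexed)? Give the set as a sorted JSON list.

CNF form of G:
  S -> T0 T0 | T1 A | T1 T0 | b
  A -> T0 T1 | a
  T0 -> b
  T1 -> a

CYK fill — only the sub-triangle for w[1..2]:
  cell(1,1) b: {S,T0}  orig:{S}
  cell(2,2) a: {A,T1}  orig:{A}
  cell(1,2) ba: {A}

Original NTs in T[1,2] deriving "ba": ["A"]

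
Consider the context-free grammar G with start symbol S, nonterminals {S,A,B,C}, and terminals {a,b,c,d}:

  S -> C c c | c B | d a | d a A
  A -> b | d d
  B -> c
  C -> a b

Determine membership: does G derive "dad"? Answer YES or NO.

CNF form of G:
  S -> C X4 | T0 T1 | T0 X5 | T3 B
  A -> T0 T0 | b
  B -> c
  C -> T1 T2
  T0 -> d
  T1 -> a
  T2 -> b
  T3 -> c
  X4 -> T3 T3
  X5 -> T1 A

CYK fill:
  cell(0,0) d: {T0}  orig:{}
  cell(1,1) a: {T1}  orig:{}
  cell(2,2) d: {T0}  orig:{}
  cell(0,1) da: {S}
  cell(1,2) ad: ∅
  cell(0,2) dad: ∅

S ∉ T[0,2] ⇒ NO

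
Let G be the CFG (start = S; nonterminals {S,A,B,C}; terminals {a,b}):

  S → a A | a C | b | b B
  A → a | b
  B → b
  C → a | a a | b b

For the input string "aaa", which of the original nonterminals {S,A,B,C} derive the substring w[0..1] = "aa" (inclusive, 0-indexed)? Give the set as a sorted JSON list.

Convert to CNF:
  S -> T0 A | T0 C | T1 B | b
  A -> a | b
  B -> b
  C -> T0 T0 | T1 T1 | a
  T0 -> a
  T1 -> b

Fill CYK table bottom-up (cells [i..j] with 0 ≤ i ≤ j ≤ 1 only):
  [0..0]={A,C,T0}  "a"  orig:{A,C}
  [1..1]={A,C,T0}  "a"  orig:{A,C}
  [0..1]={C,S}  "aa"

Original NTs in T[0,1] deriving "aa": ["C", "S"]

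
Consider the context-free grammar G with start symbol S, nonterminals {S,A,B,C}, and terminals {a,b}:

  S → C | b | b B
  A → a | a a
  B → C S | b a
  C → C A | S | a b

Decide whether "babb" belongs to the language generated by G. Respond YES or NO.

CNF form of G:
  S -> C A | T0 T1 | T1 B | b
  A -> T0 T0 | a
  B -> C S | T1 T0
  C -> C A | T0 T1 | T1 B | b
  T0 -> a
  T1 -> b

CYK fill:
  cell(0,0) b: {C,S,T1}  orig:{C,S}
  cell(1,1) a: {A,T0}  orig:{A}
  cell(2,2) b: {C,S,T1}  orig:{C,S}
  cell(3,3) b: {C,S,T1}  orig:{C,S}
  cell(0,1) ba: {B,C,S}
  cell(1,2) ab: {C,S}
  cell(2,3) bb: {B}
  cell(0,2) bab: {B}
  cell(1,3) abb: {B}
  cell(0,3) babb: {C,S}

S ∈ T[0,3] ⇒ YES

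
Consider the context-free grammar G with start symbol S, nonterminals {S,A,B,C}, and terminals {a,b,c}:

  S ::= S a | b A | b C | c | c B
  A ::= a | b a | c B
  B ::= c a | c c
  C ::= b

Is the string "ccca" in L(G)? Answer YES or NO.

CNF form of G:
  S -> S T1 | T0 A | T0 C | T2 B | c
  A -> T0 T1 | T2 B | a
  B -> T2 T1 | T2 T2
  C -> b
  T0 -> b
  T1 -> a
  T2 -> c

CYK fill:
  cell(0,0) c: {S,T2}  orig:{S}
  cell(1,1) c: {S,T2}  orig:{S}
  cell(2,2) c: {S,T2}  orig:{S}
  cell(3,3) a: {A,T1}  orig:{A}
  cell(0,1) cc: {B}
  cell(1,2) cc: {B}
  cell(2,3) ca: {B,S}
  cell(0,2) ccc: {A,S}
  cell(1,3) cca: {A,S}
  cell(0,3) ccca: {S}

S ∈ T[0,3] ⇒ YES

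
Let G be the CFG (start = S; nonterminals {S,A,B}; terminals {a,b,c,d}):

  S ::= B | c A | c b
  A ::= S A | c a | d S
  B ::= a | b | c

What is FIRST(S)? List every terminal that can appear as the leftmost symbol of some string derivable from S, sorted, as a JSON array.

FIRST sets, iterate to fixpoint:
pass 1:
  A via A→c a: +{c}
  A via A→d S: +{d}
  B via B→a: +{a}
  B via B→b: +{b}
  B via B→c: +{c}
  S via S→B: +{a,b,c}
  S: {a,b,c}  A: {c,d}  B: {a,b,c}
pass 2:
  A via A→S A: +{a,b}
  S: {a,b,c}  A: {a,b,c,d}  B: {a,b,c}
pass 3: (no change)
  S: {a,b,c}  A: {a,b,c,d}  B: {a,b,c}

FIRST(S) = ["a", "b", "c"]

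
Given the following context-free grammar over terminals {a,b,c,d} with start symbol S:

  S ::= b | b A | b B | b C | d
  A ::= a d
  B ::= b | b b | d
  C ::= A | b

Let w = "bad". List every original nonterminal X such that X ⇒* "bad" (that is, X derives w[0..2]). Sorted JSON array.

Convert to CNF:
  S -> T2 A | T2 B | T2 C | b | d
  A -> T0 T1
  B -> T2 T2 | b | d
  C -> T0 T1 | b
  T0 -> a
  T1 -> d
  T2 -> b

CYK fill — only the sub-triangle for w[0..2]:
  [0..0]={B,C,S,T2}  "b"  orig:{B,C,S}
  [1..1]={T0}  "a"  orig:{}
  [2..2]={B,S,T1}  "d"  orig:{B,S}
  [0..1]=∅  "ba"
  [1..2]={A,C}  "ad"
  [0..2]={S}  "bad"

Original NTs in T[0,2] deriving "bad": ["S"]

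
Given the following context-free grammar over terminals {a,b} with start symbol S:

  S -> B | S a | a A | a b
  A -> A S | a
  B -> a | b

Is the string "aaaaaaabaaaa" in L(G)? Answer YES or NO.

CNF form of G:
  S -> S T0 | T0 A | T0 T1 | a | b
  A -> A S | a
  B -> a | b
  T0 -> a
  T1 -> b

CYK fill:
  T[0,0] 'a' = {A,B,S,T0}  orig:{A,B,S}
  T[1,1] 'a' = {A,B,S,T0}  orig:{A,B,S}
  T[2,2] 'a' = {A,B,S,T0}  orig:{A,B,S}
  T[3,3] 'a' = {A,B,S,T0}  orig:{A,B,S}
  T[4,4] 'a' = {A,B,S,T0}  orig:{A,B,S}
  T[5,5] 'a' = {A,B,S,T0}  orig:{A,B,S}
  T[6,6] 'a' = {A,B,S,T0}  orig:{A,B,S}
  T[7,7] 'b' = {B,S,T1}  orig:{B,S}
  T[8,8] 'a' = {A,B,S,T0}  orig:{A,B,S}
  T[9,9] 'a' = {A,B,S,T0}  orig:{A,B,S}
  T[10,10] 'a' = {A,B,S,T0}  orig:{A,B,S}
  T[11,11] 'a' = {A,B,S,T0}  orig:{A,B,S}
  T[0,1] 'aa' = {A,S}
  T[1,2] 'aa' = {A,S}
  T[2,3] 'aa' = {A,S}
  T[3,4] 'aa' = {A,S}
  T[4,5] 'aa' = {A,S}
  T[5,6] 'aa' = {A,S}
  T[6,7] 'ab' = {A,S}
  T[7,8] 'ba' = {S}
  T[8,9] 'aa' = {A,S}
  T[9,10] 'aa' = {A,S}
  T[10,11] 'aa' = {A,S}
  T[0,2] 'aaa' = {A,S}
  T[1,3] 'aaa' = {A,S}
  T[2,4] 'aaa' = {A,S}
  T[3,5] 'aaa' = {A,S}
  T[4,6] 'aaa' = {A,S}
  T[5,7] 'aab' = {A,S}
  T[6,8] 'aba' = {A,S}
  T[7,9] 'baa' = {S}
  T[8,10] 'aaa' = {A,S}
  T[9,11] 'aaa' = {A,S}
  T[0,3] 'aaaa' = {A,S}
  T[1,4] 'aaaa' = {A,S}
  T[2,5] 'aaaa' = {A,S}
  T[3,6] 'aaaa' = {A,S}
  T[4,7] 'aaab' = {A,S}
  T[5,8] 'aaba' = {A,S}
  T[6,9] 'abaa' = {A,S}
  T[7,10] 'baaa' = {S}
  T[8,11] 'aaaa' = {A,S}
  T[0,4] 'aaaaa' = {A,S}
  T[1,5] 'aaaaa' = {A,S}
  T[2,6] 'aaaaa' = {A,S}
  T[3,7] 'aaaab' = {A,S}
  T[4,8] 'aaaba' = {A,S}
  T[5,9] 'aabaa' = {A,S}
  T[6,10] 'abaaa' = {A,S}
  T[7,11] 'baaaa' = {S}
  T[0,5] 'aaaaaa' = {A,S}
  T[1,6] 'aaaaaa' = {A,S}
  T[2,7] 'aaaaab' = {A,S}
  T[3,8] 'aaaaba' = {A,S}
  T[4,9] 'aaabaa' = {A,S}
  T[5,10] 'aabaaa' = {A,S}
  T[6,11] 'abaaaa' = {A,S}
  T[0,6] 'aaaaaaa' = {A,S}
  T[1,7] 'aaaaaab' = {A,S}
  T[2,8] 'aaaaaba' = {A,S}
  T[3,9] 'aaaabaa' = {A,S}
  T[4,10] 'aaabaaa' = {A,S}
  T[5,11] 'aabaaaa' = {A,S}
  T[0,7] 'aaaaaaab' = {A,S}
  T[1,8] 'aaaaaaba' = {A,S}
  T[2,9] 'aaaaabaa' = {A,S}
  T[3,10] 'aaaabaaa' = {A,S}
  T[4,11] 'aaabaaaa' = {A,S}
  T[0,8] 'aaaaaaaba' = {A,S}
  T[1,9] 'aaaaaabaa' = {A,S}
  T[2,10] 'aaaaabaaa' = {A,S}
  T[3,11] 'aaaabaaaa' = {A,S}
  T[0,9] 'aaaaaaabaa' = {A,S}
  T[1,10] 'aaaaaabaaa' = {A,S}
  T[2,11] 'aaaaabaaaa' = {A,S}
  T[0,10] 'aaaaaaabaaa' = {A,S}
  T[1,11] 'aaaaaabaaaa' = {A,S}
  T[0,11] 'aaaaaaabaaaa' = {A,S}

S ∈ T[0,11] ⇒ YES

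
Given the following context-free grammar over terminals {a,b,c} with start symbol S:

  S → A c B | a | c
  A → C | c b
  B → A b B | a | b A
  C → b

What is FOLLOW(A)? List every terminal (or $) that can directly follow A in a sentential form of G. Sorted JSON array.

Compute FIRST by fixpoint:
round 1:
  A via A→c b: +{c}
  B via B→A b B: +{c}
  B via B→a: +{a}
  B via B→b A: +{b}
  C via C→b: +{b}
  S via S→A c B: +{c}
  S via S→a: +{a}
  FIRST[S]={a,c}  FIRST[A]={c}  FIRST[B]={a,b,c}  FIRST[C]={b}
round 2:
  A via A→C: +{b}
  S via S→A c B: +{b}
  FIRST[S]={a,b,c}  FIRST[A]={b,c}  FIRST[B]={a,b,c}  FIRST[C]={b}
round 3: done
  FIRST[S]={a,b,c}  FIRST[A]={b,c}  FIRST[B]={a,b,c}  FIRST[C]={b}

FOLLOW iteration:
seed FOLLOW(S) with $
[1]
  B→A b B: FOLLOW(A) ⊇ FIRST(b) = {b}; new: +{b}
  S→A c B: FOLLOW(A) ⊇ FIRST(c) = {c}; new: +{c}
  S→A c B: FOLLOW(B) ⊇ FOLLOW(S) ⊇ {$}; new: +{$}
  S: {$}  A: {b,c}  B: {$}  C: {}
[2]
  A→C: FOLLOW(C) ⊇ FOLLOW(A) ⊇ {b,c}; new: +{b,c}
  B→b A: FOLLOW(A) ⊇ FOLLOW(B) ⊇ {$}; new: +{$}
  S: {$}  A: {$,b,c}  B: {$}  C: {b,c}
[3]
  A→C: FOLLOW(C) ⊇ FOLLOW(A) ⊇ {$,b,c}; new: +{$}
  S: {$}  A: {$,b,c}  B: {$}  C: {$,b,c}
[4] (no change)
  S: {$}  A: {$,b,c}  B: {$}  C: {$,b,c}

FOLLOW(A) = ["$", "b", "c"]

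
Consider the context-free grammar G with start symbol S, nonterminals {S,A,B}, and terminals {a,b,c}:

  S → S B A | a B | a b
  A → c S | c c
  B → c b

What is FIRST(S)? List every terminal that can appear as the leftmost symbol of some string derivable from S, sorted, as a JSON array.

FIRST iteration:
iter 1:
  A via A→c S: +{c}
  B via B→c b: +{c}
  S via S→a B: +{a}
  S: {a}  A: {c}  B: {c}
iter 2: (no change)
  S: {a}  A: {c}  B: {c}

FIRST(S) = ["a"]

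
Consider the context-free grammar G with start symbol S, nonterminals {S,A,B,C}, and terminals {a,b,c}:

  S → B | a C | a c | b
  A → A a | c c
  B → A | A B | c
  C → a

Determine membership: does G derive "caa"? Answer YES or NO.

Convert to CNF:
  S -> A B | A T0 | T0 C | T0 T1 | T1 T1 | b | c
  A -> A T0 | T1 T1
  B -> A B | A T0 | T1 T1 | c
  C -> a
  T0 -> a
  T1 -> c

CYK fill:
  [0..0]={B,S,T1}  "c"  orig:{B,S}
  [1..1]={C,T0}  "a"  orig:{C}
  [2..2]={C,T0}  "a"  orig:{C}
  [0..1]=∅  "ca"
  [1..2]={S}  "aa"
  [0..2]=∅  "caa"

S ∉ T[0,2] ⇒ NO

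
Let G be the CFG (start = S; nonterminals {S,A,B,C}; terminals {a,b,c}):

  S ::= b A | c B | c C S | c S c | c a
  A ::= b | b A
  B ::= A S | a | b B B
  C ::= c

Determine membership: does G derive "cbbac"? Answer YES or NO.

Convert to CNF:
  S -> T0 A | T1 B | T1 T2 | T1 X4 | T1 X5
  A -> T0 A | b
  B -> A S | T0 X3 | a
  C -> c
  T0 -> b
  T1 -> c
  T2 -> a
  X3 -> B B
  X4 -> C S
  X5 -> S T1

CYK table (by increasing span):
  T[0,0] 'c' = {C,T1}  orig:{C}
  T[1,1] 'b' = {A,T0}  orig:{A}
  T[2,2] 'b' = {A,T0}  orig:{A}
  T[3,3] 'a' = {B,T2}  orig:{B}
  T[4,4] 'c' = {C,T1}  orig:{C}
  T[0,1] 'cb' = ∅
  T[1,2] 'bb' = {A,S}
  T[2,3] 'ba' = ∅
  T[3,4] 'ac' = ∅
  T[0,2] 'cbb' = {X4}  orig:{}
  T[1,3] 'bba' = ∅
  T[2,4] 'bac' = ∅
  T[0,3] 'cbba' = ∅
  T[1,4] 'bbac' = ∅
  T[0,4] 'cbbac' = ∅

S ∉ T[0,4] ⇒ NO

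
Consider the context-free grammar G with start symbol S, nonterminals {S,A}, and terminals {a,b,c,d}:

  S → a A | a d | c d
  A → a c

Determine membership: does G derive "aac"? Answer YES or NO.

CNF form of G:
  S -> T0 A | T0 T2 | T1 T2
  A -> T0 T1
  T0 -> a
  T1 -> c
  T2 -> d

Fill CYK table bottom-up:
  cell(0,0) a: {T0}  orig:{}
  cell(1,1) a: {T0}  orig:{}
  cell(2,2) c: {T1}  orig:{}
  cell(0,1) aa: ∅
  cell(1,2) ac: {A}
  cell(0,2) aac: {S}

S ∈ T[0,2] ⇒ YES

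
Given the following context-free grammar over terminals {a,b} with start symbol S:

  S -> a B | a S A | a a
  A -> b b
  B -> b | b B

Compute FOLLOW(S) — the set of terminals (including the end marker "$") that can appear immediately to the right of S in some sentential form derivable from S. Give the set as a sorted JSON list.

FIRST sets, iterate to fixpoint:
round 1:
  A via A→b b: +{b}
  B via B→b: +{b}
  S via S→a B: +{a}
  FIRST(S)={a}  FIRST(A)={b}  FIRST(B)={b}
round 2: (no change)
  FIRST(S)={a}  FIRST(A)={b}  FIRST(B)={b}

FOLLOW sets:
FOLLOW(S) := {$}
round 1:
  S→a B: FOLLOW(B) ⊇ FOLLOW(S) ⊇ {$}; new: +{$}
  S→a S A: FOLLOW(S) ⊇ FIRST(A) = {b}; new: +{b}
  S→a S A: FOLLOW(A) ⊇ FOLLOW(S) ⊇ {$,b}; new: +{$,b}
  S: {$,b}  A: {$,b}  B: {$}
round 2:
  S→a B: FOLLOW(B) ⊇ FOLLOW(S) ⊇ {$,b}; new: +{b}
  S: {$,b}  A: {$,b}  B: {$,b}
round 3: done
  S: {$,b}  A: {$,b}  B: {$,b}

FOLLOW(S) = ["$", "b"]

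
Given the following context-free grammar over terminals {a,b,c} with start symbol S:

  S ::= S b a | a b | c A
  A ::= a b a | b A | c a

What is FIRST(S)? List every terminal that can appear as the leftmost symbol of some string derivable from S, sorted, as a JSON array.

Compute FIRST by fixpoint:
pass 1:
  A via A→a b a: +{a}
  A via A→b A: +{b}
  A via A→c a: +{c}
  S via S→a b: +{a}
  S via S→c A: +{c}
  FIRST[S]={a,c}  FIRST[A]={a,b,c}
pass 2: done
  FIRST[S]={a,c}  FIRST[A]={a,b,c}

FIRST(S) = ["a", "c"]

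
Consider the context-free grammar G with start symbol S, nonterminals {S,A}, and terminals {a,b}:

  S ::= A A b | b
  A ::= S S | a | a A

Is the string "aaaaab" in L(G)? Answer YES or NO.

CNF form of G:
  S -> A X2 | b
  A -> S S | T0 A | a
  T0 -> a
  T1 -> b
  X2 -> A T1

Fill CYK table bottom-up:
  [0..0]={A,T0}  "a"  orig:{A}
  [1..1]={A,T0}  "a"  orig:{A}
  [2..2]={A,T0}  "a"  orig:{A}
  [3..3]={A,T0}  "a"  orig:{A}
  [4..4]={A,T0}  "a"  orig:{A}
  [5..5]={S,T1}  "b"  orig:{S}
  [0..1]={A}  "aa"
  [1..2]={A}  "aa"
  [2..3]={A}  "aa"
  [3..4]={A}  "aa"
  [4..5]={X2}  "ab"  orig:{}
  [0..2]={A}  "aaa"
  [1..3]={A}  "aaa"
  [2..4]={A}  "aaa"
  [3..5]={S,X2}  "aab"  orig:{S}
  [0..3]={A}  "aaaa"
  [1..4]={A}  "aaaa"
  [2..5]={S,X2}  "aaab"  orig:{S}
  [0..4]={A}  "aaaaa"
  [1..5]={S,X2}  "aaaab"  orig:{S}
  [0..5]={S,X2}  "aaaaab"  orig:{S}

S ∈ T[0,5] ⇒ YES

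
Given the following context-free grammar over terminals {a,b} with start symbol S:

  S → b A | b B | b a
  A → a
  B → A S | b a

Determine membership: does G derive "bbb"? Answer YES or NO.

Convert to CNF:
  S -> T0 A | T0 B | T0 T1
  A -> a
  B -> A S | T0 T1
  T0 -> b
  T1 -> a

CYK table (by increasing span):
  T[0,0] 'b' = {T0}  orig:{}
  T[1,1] 'b' = {T0}  orig:{}
  T[2,2] 'b' = {T0}  orig:{}
  T[0,1] 'bb' = ∅
  T[1,2] 'bb' = ∅
  T[0,2] 'bbb' = ∅

S ∉ T[0,2] ⇒ NO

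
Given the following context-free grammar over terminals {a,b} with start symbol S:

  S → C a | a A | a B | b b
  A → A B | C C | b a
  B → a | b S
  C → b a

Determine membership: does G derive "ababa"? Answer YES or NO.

CNF form of G:
  S -> C T1 | T0 T0 | T1 A | T1 B
  A -> A B | C C | T0 T1
  B -> T0 S | a
  C -> T0 T1
  T0 -> b
  T1 -> a

Fill CYK table bottom-up:
  [0..0]={B,T1}  "a"  orig:{B}
  [1..1]={T0}  "b"  orig:{}
  [2..2]={B,T1}  "a"  orig:{B}
  [3..3]={T0}  "b"  orig:{}
  [4..4]={B,T1}  "a"  orig:{B}
  [0..1]=∅  "ab"
  [1..2]={A,C}  "ba"
  [2..3]=∅  "ab"
  [3..4]={A,C}  "ba"
  [0..2]={S}  "aba"
  [1..3]=∅  "bab"
  [2..4]={S}  "aba"
  [0..3]=∅  "abab"
  [1..4]={A,B}  "baba"
  [0..4]={S}  "ababa"

S ∈ T[0,4] ⇒ YES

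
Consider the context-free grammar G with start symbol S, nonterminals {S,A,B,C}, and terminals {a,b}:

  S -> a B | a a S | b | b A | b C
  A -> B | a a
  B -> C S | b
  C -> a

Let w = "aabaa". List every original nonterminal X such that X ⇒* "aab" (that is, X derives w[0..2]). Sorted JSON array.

Convert to CNF:
  S -> T0 B | T0 X2 | T1 A | T1 C | b
  A -> C S | T0 T0 | b
  B -> C S | b
  C -> a
  T0 -> a
  T1 -> b
  X2 -> T0 S

Fill CYK table bottom-up, restricted to cells inside w[0..2]:
  [0..0]={C,T0}  "a"  orig:{C}
  [1..1]={C,T0}  "a"  orig:{C}
  [2..2]={A,B,S,T1}  "b"  orig:{A,B,S}
  [0..1]={A}  "aa"
  [1..2]={A,B,S,X2}  "ab"  orig:{A,B,S}
  [0..2]={A,B,S,X2}  "aab"  orig:{A,B,S}

Original NTs in T[0,2] deriving "aab": ["A", "B", "S"]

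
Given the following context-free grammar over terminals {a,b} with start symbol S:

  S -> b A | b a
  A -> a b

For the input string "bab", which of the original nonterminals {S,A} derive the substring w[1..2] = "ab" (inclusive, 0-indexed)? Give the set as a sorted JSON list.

Convert to CNF:
  S -> T1 A | T1 T0
  A -> T0 T1
  T0 -> a
  T1 -> b

Fill CYK table bottom-up (cells [i..j] with 1 ≤ i ≤ j ≤ 2 only):
  [1..1]={T0}  "a"  orig:{}
  [2..2]={T1}  "b"  orig:{}
  [1..2]={A}  "ab"

Original NTs in T[1,2] deriving "ab": ["A"]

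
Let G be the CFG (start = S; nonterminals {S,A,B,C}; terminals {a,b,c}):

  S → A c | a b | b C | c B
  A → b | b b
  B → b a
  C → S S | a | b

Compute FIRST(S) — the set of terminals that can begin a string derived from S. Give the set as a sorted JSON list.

FIRST sets, iterate to fixpoint:
[1]
  A via A→b: +{b}
  B via B→b a: +{b}
  C via C→a: +{a}
  C via C→b: +{b}
  S via S→A c: +{b}
  S via S→a b: +{a}
  S via S→c B: +{c}
  FIRST[S]={a,b,c}  FIRST[A]={b}  FIRST[B]={b}  FIRST[C]={a,b}
[2]
  C via C→S S: +{c}
  FIRST[S]={a,b,c}  FIRST[A]={b}  FIRST[B]={b}  FIRST[C]={a,b,c}
[3] — fixpoint
  FIRST[S]={a,b,c}  FIRST[A]={b}  FIRST[B]={b}  FIRST[C]={a,b,c}

FIRST(S) = ["a", "b", "c"]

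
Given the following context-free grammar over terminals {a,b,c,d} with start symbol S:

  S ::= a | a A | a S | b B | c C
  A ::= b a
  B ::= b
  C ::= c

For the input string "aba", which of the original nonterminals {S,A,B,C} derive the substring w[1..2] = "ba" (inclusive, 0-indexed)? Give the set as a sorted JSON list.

Convert to CNF:
  S -> T0 B | T1 A | T1 S | T2 C | a
  A -> T0 T1
  B -> b
  C -> c
  T0 -> b
  T1 -> a
  T2 -> c

Fill CYK table bottom-up — only the sub-triangle for w[1..2]:
  [1..1]={B,T0}  "b"  orig:{B}
  [2..2]={S,T1}  "a"  orig:{S}
  [1..2]={A}  "ba"

Original NTs in T[1,2] deriving "ba": ["A"]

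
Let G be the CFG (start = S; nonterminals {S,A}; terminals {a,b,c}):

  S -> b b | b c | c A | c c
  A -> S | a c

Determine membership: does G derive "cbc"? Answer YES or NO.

Convert to CNF:
  S -> T1 A | T1 T1 | T2 T1 | T2 T2
  A -> T0 T1 | T1 A | T1 T1 | T2 T1 | T2 T2
  T0 -> a
  T1 -> c
  T2 -> b

CYK table (by increasing span):
  T[0,0] 'c' = {T1}  orig:{}
  T[1,1] 'b' = {T2}  orig:{}
  T[2,2] 'c' = {T1}  orig:{}
  T[0,1] 'cb' = ∅
  T[1,2] 'bc' = {A,S}
  T[0,2] 'cbc' = {A,S}

S ∈ T[0,2] ⇒ YES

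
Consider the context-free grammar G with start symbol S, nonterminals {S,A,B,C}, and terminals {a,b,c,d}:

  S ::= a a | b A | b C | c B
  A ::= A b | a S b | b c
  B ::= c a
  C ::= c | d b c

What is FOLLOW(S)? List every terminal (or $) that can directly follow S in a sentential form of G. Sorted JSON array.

FIRST iteration:
round 1:
  A via A→a S b: +{a}
  A via A→b c: +{b}
  B via B→c a: +{c}
  C via C→c: +{c}
  C via C→d b c: +{d}
  S via S→a a: +{a}
  S via S→b A: +{b}
  S via S→c B: +{c}
  FIRST(S)={a,b,c}  FIRST(A)={a,b}  FIRST(B)={c}  FIRST(C)={c,d}
round 2: (stable)
  FIRST(S)={a,b,c}  FIRST(A)={a,b}  FIRST(B)={c}  FIRST(C)={c,d}

FOLLOW sets:
FOLLOW(S) := {$}
[1]
  A→A b: FOLLOW(A) ⊇ FIRST(b) = {b}; new: +{b}
  A→a S b: FOLLOW(S) ⊇ FIRST(b) = {b}; new: +{b}
  S→b A: FOLLOW(A) ⊇ FOLLOW(S) ⊇ {$,b}; new: +{$}
  S→b C: FOLLOW(C) ⊇ FOLLOW(S) ⊇ {$,b}; new: +{$,b}
  S→c B: FOLLOW(B) ⊇ FOLLOW(S) ⊇ {$,b}; new: +{$,b}
  FOLLOW[S]={$,b}  FOLLOW[A]={$,b}  FOLLOW[B]={$,b}  FOLLOW[C]={$,b}
[2] done
  FOLLOW[S]={$,b}  FOLLOW[A]={$,b}  FOLLOW[B]={$,b}  FOLLOW[C]={$,b}

FOLLOW(S) = ["$", "b"]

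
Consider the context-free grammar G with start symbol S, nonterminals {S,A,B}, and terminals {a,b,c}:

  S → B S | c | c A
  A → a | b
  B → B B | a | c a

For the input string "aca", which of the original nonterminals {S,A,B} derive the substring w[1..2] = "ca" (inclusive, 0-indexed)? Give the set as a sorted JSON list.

CNF form of G:
  S -> B S | T0 A | c
  A -> a | b
  B -> B B | T0 T1 | a
  T0 -> c
  T1 -> a

Fill CYK table bottom-up — only the sub-triangle for w[1..2]:
  T[1,1] 'c' = {S,T0}  orig:{S}
  T[2,2] 'a' = {A,B,T1}  orig:{A,B}
  T[1,2] 'ca' = {B,S}

Original NTs in T[1,2] deriving "ca": ["B", "S"]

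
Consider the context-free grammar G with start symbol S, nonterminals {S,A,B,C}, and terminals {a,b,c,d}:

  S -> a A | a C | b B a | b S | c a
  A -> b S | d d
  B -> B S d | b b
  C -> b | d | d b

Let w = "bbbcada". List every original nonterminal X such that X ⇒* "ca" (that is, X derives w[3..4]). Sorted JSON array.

Convert to CNF:
  S -> T0 S | T0 X5 | T2 A | T2 C | T3 T2
  A -> T0 S | T1 T1
  B -> B X4 | T0 T0
  C -> T1 T0 | b | d
  T0 -> b
  T1 -> d
  T2 -> a
  T3 -> c
  X4 -> S T1
  X5 -> B T2

CYK table (by increasing span), restricted to cells inside w[3..4]:
  cell(3,3) c: {T3}  orig:{}
  cell(4,4) a: {T2}  orig:{}
  cell(3,4) ca: {S}

Original NTs in T[3,4] deriving "ca": ["S"]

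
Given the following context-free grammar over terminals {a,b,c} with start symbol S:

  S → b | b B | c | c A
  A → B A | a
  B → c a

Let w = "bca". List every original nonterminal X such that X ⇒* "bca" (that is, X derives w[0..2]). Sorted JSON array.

Convert to CNF:
  S -> T0 A | T2 B | b | c
  A -> B A | a
  B -> T0 T1
  T0 -> c
  T1 -> a
  T2 -> b

CYK fill (cells [i..j] with 0 ≤ i ≤ j ≤ 2 only):
  [0..0]={S,T2}  "b"  orig:{S}
  [1..1]={S,T0}  "c"  orig:{S}
  [2..2]={A,T1}  "a"  orig:{A}
  [0..1]=∅  "bc"
  [1..2]={B,S}  "ca"
  [0..2]={S}  "bca"

Original NTs in T[0,2] deriving "bca": ["S"]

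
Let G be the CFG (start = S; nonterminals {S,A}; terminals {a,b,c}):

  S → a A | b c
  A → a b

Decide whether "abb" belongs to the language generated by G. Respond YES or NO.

CNF form of G:
  S -> T0 A | T1 T2
  A -> T0 T1
  T0 -> a
  T1 -> b
  T2 -> c

CYK fill:
  T[0,0] 'a' = {T0}  orig:{}
  T[1,1] 'b' = {T1}  orig:{}
  T[2,2] 'b' = {T1}  orig:{}
  T[0,1] 'ab' = {A}
  T[1,2] 'bb' = ∅
  T[0,2] 'abb' = ∅

S ∉ T[0,2] ⇒ NO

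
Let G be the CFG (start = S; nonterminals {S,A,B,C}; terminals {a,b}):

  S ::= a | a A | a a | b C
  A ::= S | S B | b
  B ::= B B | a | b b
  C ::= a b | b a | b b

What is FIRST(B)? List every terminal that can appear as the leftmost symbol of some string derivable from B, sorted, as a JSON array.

Compute FIRST by fixpoint:
pass 1:
  A via A→b: +{b}
  B via B→a: +{a}
  B via B→b b: +{b}
  C via C→a b: +{a}
  C via C→b a: +{b}
  S via S→a: +{a}
  S via S→b C: +{b}
  FIRST[S]={a,b}  FIRST[A]={b}  FIRST[B]={a,b}  FIRST[C]={a,b}
pass 2:
  A via A→S: +{a}
  FIRST[S]={a,b}  FIRST[A]={a,b}  FIRST[B]={a,b}  FIRST[C]={a,b}
pass 3: — fixpoint
  FIRST[S]={a,b}  FIRST[A]={a,b}  FIRST[B]={a,b}  FIRST[C]={a,b}

FIRST(B) = ["a", "b"]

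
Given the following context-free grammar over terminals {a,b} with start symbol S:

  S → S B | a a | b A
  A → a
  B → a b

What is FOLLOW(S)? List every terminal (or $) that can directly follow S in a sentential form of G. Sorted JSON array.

FIRST sets, iterate to fixpoint:
round 1:
  A via A→a: +{a}
  B via B→a b: +{a}
  S via S→a a: +{a}
  S via S→b A: +{b}
  FIRST(S)={a,b}  FIRST(A)={a}  FIRST(B)={a}
round 2: (stable)
  FIRST(S)={a,b}  FIRST(A)={a}  FIRST(B)={a}

FOLLOW iteration:
initialize: $ ∈ FOLLOW(S)
pass 1:
  S→S B: FOLLOW(S) ⊇ FIRST(B) = {a}; new: +{a}
  S→S B: FOLLOW(B) ⊇ FOLLOW(S) ⊇ {$,a}; new: +{$,a}
  S→b A: FOLLOW(A) ⊇ FOLLOW(S) ⊇ {$,a}; new: +{$,a}
  FOLLOW(S)={$,a}  FOLLOW(A)={$,a}  FOLLOW(B)={$,a}
pass 2: — fixpoint
  FOLLOW(S)={$,a}  FOLLOW(A)={$,a}  FOLLOW(B)={$,a}

FOLLOW(S) = ["$", "a"]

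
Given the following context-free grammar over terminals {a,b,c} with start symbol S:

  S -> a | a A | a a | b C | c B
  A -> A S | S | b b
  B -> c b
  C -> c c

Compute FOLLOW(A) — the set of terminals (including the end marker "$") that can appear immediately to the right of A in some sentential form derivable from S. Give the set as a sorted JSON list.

FIRST sets, iterate to fixpoint:
pass 1:
  A via A→b b: +{b}
  B via B→c b: +{c}
  C via C→c c: +{c}
  S via S→a: +{a}
  S via S→b C: +{b}
  S via S→c B: +{c}
  FIRST(S)={a,b,c}  FIRST(A)={b}  FIRST(B)={c}  FIRST(C)={c}
pass 2:
  A via A→S: +{a,c}
  FIRST(S)={a,b,c}  FIRST(A)={a,b,c}  FIRST(B)={c}  FIRST(C)={c}
pass 3: (no change)
  FIRST(S)={a,b,c}  FIRST(A)={a,b,c}  FIRST(B)={c}  FIRST(C)={c}

FOLLOW sets:
FOLLOW(S) := {$}
round 1:
  A→A S: FOLLOW(A) ⊇ FIRST(S) = {a,b,c}; new: +{a,b,c}
  A→A S: FOLLOW(S) ⊇ FOLLOW(A) ⊇ {a,b,c}; new: +{a,b,c}
  S→a A: FOLLOW(A) ⊇ FOLLOW(S) ⊇ {$,a,b,c}; new: +{$}
  S→b C: FOLLOW(C) ⊇ FOLLOW(S) ⊇ {$,a,b,c}; new: +{$,a,b,c}
  S→c B: FOLLOW(B) ⊇ FOLLOW(S) ⊇ {$,a,b,c}; new: +{$,a,b,c}
  FOLLOW(S)={$,a,b,c}  FOLLOW(A)={$,a,b,c}  FOLLOW(B)={$,a,b,c}  FOLLOW(C)={$,a,b,c}
round 2: (stable)
  FOLLOW(S)={$,a,b,c}  FOLLOW(A)={$,a,b,c}  FOLLOW(B)={$,a,b,c}  FOLLOW(C)={$,a,b,c}

FOLLOW(A) = ["$", "a", "b", "c"]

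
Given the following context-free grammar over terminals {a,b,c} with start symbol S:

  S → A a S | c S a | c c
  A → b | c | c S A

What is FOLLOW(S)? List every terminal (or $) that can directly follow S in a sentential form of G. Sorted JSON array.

FIRST iteration:
round 1:
  A via A→b: +{b}
  A via A→c: +{c}
  S via S→A a S: +{b,c}
  FIRST(S)={b,c}  FIRST(A)={b,c}
round 2: (no change)
  FIRST(S)={b,c}  FIRST(A)={b,c}

FOLLOW sets:
initialize: $ ∈ FOLLOW(S)
iter 1:
  A→c S A: FOLLOW(S) ⊇ FIRST(A) = {b,c}; new: +{b,c}
  S→A a S: FOLLOW(A) ⊇ FIRST(a) = {a}; new: +{a}
  S→c S a: FOLLOW(S) ⊇ FIRST(a) = {a}; new: +{a}
  FOLLOW[S]={$,a,b,c}  FOLLOW[A]={a}
iter 2: done
  FOLLOW[S]={$,a,b,c}  FOLLOW[A]={a}

FOLLOW(S) = ["$", "a", "b", "c"]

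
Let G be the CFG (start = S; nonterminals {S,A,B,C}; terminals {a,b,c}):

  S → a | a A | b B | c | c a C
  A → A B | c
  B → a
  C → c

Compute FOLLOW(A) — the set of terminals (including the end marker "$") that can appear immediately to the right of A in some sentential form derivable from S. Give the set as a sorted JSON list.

FIRST iteration:
iter 1:
  A via A→c: +{c}
  B via B→a: +{a}
  C via C→c: +{c}
  S via S→a: +{a}
  S via S→b B: +{b}
  S via S→c: +{c}
  FIRST(S)={a,b,c}  FIRST(A)={c}  FIRST(B)={a}  FIRST(C)={c}
iter 2: (stable)
  FIRST(S)={a,b,c}  FIRST(A)={c}  FIRST(B)={a}  FIRST(C)={c}

FOLLOW sets:
initialize: $ ∈ FOLLOW(S)
round 1:
  A→A B: FOLLOW(A) ⊇ FIRST(B) = {a}; new: +{a}
  A→A B: FOLLOW(B) ⊇ FOLLOW(A) ⊇ {a}; new: +{a}
  S→a A: FOLLOW(A) ⊇ FOLLOW(S) ⊇ {$}; new: +{$}
  S→b B: FOLLOW(B) ⊇ FOLLOW(S) ⊇ {$}; new: +{$}
  S→c a C: FOLLOW(C) ⊇ FOLLOW(S) ⊇ {$}; new: +{$}
  FOLLOW[S]={$}  FOLLOW[A]={$,a}  FOLLOW[B]={$,a}  FOLLOW[C]={$}
round 2: done
  FOLLOW[S]={$}  FOLLOW[A]={$,a}  FOLLOW[B]={$,a}  FOLLOW[C]={$}

FOLLOW(A) = ["$", "a"]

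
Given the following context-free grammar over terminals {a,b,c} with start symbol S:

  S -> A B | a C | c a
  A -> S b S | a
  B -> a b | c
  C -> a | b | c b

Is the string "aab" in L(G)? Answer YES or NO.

CNF form of G:
  S -> A B | T1 C | T2 T1
  A -> S X3 | a
  B -> T1 T0 | c
  C -> T2 T0 | a | b
  T0 -> b
  T1 -> a
  T2 -> c
  X3 -> T0 S

CYK fill:
  T[0,0] 'a' = {A,C,T1}  orig:{A,C}
  T[1,1] 'a' = {A,C,T1}  orig:{A,C}
  T[2,2] 'b' = {C,T0}  orig:{C}
  T[0,1] 'aa' = {S}
  T[1,2] 'ab' = {B,S}
  T[0,2] 'aab' = {S}

S ∈ T[0,2] ⇒ YES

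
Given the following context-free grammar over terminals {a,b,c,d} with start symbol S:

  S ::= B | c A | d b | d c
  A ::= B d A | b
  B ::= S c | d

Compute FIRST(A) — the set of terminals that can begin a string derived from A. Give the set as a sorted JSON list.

Compute FIRST by fixpoint:
[1]
  A via A→b: +{b}
  B via B→d: +{d}
  S via S→B: +{d}
  S via S→c A: +{c}
  FIRST(S)={c,d}  FIRST(A)={b}  FIRST(B)={d}
[2]
  A via A→B d A: +{d}
  B via B→S c: +{c}
  FIRST(S)={c,d}  FIRST(A)={b,d}  FIRST(B)={c,d}
[3]
  A via A→B d A: +{c}
  FIRST(S)={c,d}  FIRST(A)={b,c,d}  FIRST(B)={c,d}
[4] (stable)
  FIRST(S)={c,d}  FIRST(A)={b,c,d}  FIRST(B)={c,d}

FIRST(A) = ["b", "c", "d"]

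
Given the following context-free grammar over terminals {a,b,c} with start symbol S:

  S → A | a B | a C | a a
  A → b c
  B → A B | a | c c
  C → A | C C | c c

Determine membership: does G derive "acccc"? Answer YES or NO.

CNF form of G:
  S -> T0 T1 | T2 B | T2 C | T2 T2
  A -> T0 T1
  B -> A B | T1 T1 | a
  C -> C C | T0 T1 | T1 T1
  T0 -> b
  T1 -> c
  T2 -> a

CYK table (by increasing span):
  T[0,0] 'a' = {B,T2}  orig:{B}
  T[1,1] 'c' = {T1}  orig:{}
  T[2,2] 'c' = {T1}  orig:{}
  T[3,3] 'c' = {T1}  orig:{}
  T[4,4] 'c' = {T1}  orig:{}
  T[0,1] 'ac' = ∅
  T[1,2] 'cc' = {B,C}
  T[2,3] 'cc' = {B,C}
  T[3,4] 'cc' = {B,C}
  T[0,2] 'acc' = {S}
  T[1,3] 'ccc' = ∅
  T[2,4] 'ccc' = ∅
  T[0,3] 'accc' = ∅
  T[1,4] 'cccc' = {C}
  T[0,4] 'acccc' = {S}

S ∈ T[0,4] ⇒ YES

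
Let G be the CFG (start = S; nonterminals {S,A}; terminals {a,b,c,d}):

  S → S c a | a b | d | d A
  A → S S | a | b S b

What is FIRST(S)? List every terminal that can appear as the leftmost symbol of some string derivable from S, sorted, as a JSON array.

FIRST sets, iterate to fixpoint:
pass 1:
  A via A→a: +{a}
  A via A→b S b: +{b}
  S via S→a b: +{a}
  S via S→d: +{d}
  S: {a,d}  A: {a,b}
pass 2:
  A via A→S S: +{d}
  S: {a,d}  A: {a,b,d}
pass 3: (no change)
  S: {a,d}  A: {a,b,d}

FIRST(S) = ["a", "d"]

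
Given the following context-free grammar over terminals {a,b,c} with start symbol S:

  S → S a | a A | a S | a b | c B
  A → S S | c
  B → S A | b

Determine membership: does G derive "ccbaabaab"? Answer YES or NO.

Convert to CNF:
  S -> S T0 | T0 A | T0 S | T0 T1 | T2 B
  A -> S S | c
  B -> S A | b
  T0 -> a
  T1 -> b
  T2 -> c

CYK fill:
  T[0,0] 'c' = {A,T2}  orig:{A}
  T[1,1] 'c' = {A,T2}  orig:{A}
  T[2,2] 'b' = {B,T1}  orig:{B}
  T[3,3] 'a' = {T0}  orig:{}
  T[4,4] 'a' = {T0}  orig:{}
  T[5,5] 'b' = {B,T1}  orig:{B}
  T[6,6] 'a' = {T0}  orig:{}
  T[7,7] 'a' = {T0}  orig:{}
  T[8,8] 'b' = {B,T1}  orig:{B}
  T[0,1] 'cc' = ∅
  T[1,2] 'cb' = {S}
  T[2,3] 'ba' = ∅
  T[3,4] 'aa' = ∅
  T[4,5] 'ab' = {S}
  T[5,6] 'ba' = ∅
  T[6,7] 'aa' = ∅
  T[7,8] 'ab' = {S}
  T[0,2] 'ccb' = ∅
  T[1,3] 'cba' = {S}
  T[2,4] 'baa' = ∅
  T[3,5] 'aab' = {S}
  T[4,6] 'aba' = {S}
  T[5,7] 'baa' = ∅
  T[6,8] 'aab' = {S}
  T[0,3] 'ccba' = ∅
  T[1,4] 'cbaa' = {S}
  T[2,5] 'baab' = ∅
  T[3,6] 'aaba' = {S}
  T[4,7] 'abaa' = {S}
  T[5,8] 'baab' = ∅
  T[0,4] 'ccbaa' = ∅
  T[1,5] 'cbaab' = {A}
  T[2,6] 'baaba' = ∅
  T[3,7] 'aabaa' = {S}
  T[4,8] 'abaab' = {A}
  T[0,5] 'ccbaab' = ∅
  T[1,6] 'cbaaba' = {A}
  T[2,7] 'baabaa' = ∅
  T[3,8] 'aabaab' = {A,S}
  T[0,6] 'ccbaaba' = ∅
  T[1,7] 'cbaabaa' = {A}
  T[2,8] 'baabaab' = ∅
  T[0,7] 'ccbaabaa' = ∅
  T[1,8] 'cbaabaab' = {A,B}
  T[0,8] 'ccbaabaab' = {S}

S ∈ T[0,8] ⇒ YES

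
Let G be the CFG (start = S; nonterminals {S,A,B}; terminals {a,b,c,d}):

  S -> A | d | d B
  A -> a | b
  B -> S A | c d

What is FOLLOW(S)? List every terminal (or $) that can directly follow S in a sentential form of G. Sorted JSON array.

FIRST sets, iterate to fixpoint:
pass 1:
  A via A→a: +{a}
  A via A→b: +{b}
  B via B→c d: +{c}
  S via S→A: +{a,b}
  S via S→d: +{d}
  FIRST(S)={a,b,d}  FIRST(A)={a,b}  FIRST(B)={c}
pass 2:
  B via B→S A: +{a,b,d}
  FIRST(S)={a,b,d}  FIRST(A)={a,b}  FIRST(B)={a,b,c,d}
pass 3: (no change)
  FIRST(S)={a,b,d}  FIRST(A)={a,b}  FIRST(B)={a,b,c,d}

FOLLOW iteration:
seed FOLLOW(S) with $
[1]
  B→S A: FOLLOW(S) ⊇ FIRST(A) = {a,b}; new: +{a,b}
  S→A: FOLLOW(A) ⊇ FOLLOW(S) ⊇ {$,a,b}; new: +{$,a,b}
  S→d B: FOLLOW(B) ⊇ FOLLOW(S) ⊇ {$,a,b}; new: +{$,a,b}
  S: {$,a,b}  A: {$,a,b}  B: {$,a,b}
[2] done
  S: {$,a,b}  A: {$,a,b}  B: {$,a,b}

FOLLOW(S) = ["$", "a", "b"]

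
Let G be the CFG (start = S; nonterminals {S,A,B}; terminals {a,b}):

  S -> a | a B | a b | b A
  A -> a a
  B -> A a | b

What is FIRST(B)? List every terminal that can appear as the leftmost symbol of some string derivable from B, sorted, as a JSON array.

Compute FIRST by fixpoint:
pass 1:
  A via A→a a: +{a}
  B via B→A a: +{a}
  B via B→b: +{b}
  S via S→a: +{a}
  S via S→b A: +{b}
  S: {a,b}  A: {a}  B: {a,b}
pass 2: done
  S: {a,b}  A: {a}  B: {a,b}

FIRST(B) = ["a", "b"]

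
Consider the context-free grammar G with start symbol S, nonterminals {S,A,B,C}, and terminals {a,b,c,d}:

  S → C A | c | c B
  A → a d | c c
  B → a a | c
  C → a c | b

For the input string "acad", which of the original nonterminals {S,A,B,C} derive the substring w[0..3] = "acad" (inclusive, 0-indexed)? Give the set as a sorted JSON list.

CNF form of G:
  S -> C A | T2 B | c
  A -> T0 T1 | T2 T2
  B -> T0 T0 | c
  C -> T0 T2 | b
  T0 -> a
  T1 -> d
  T2 -> c

CYK table (by increasing span), restricted to cells inside w[0..3]:
  T[0,0] 'a' = {T0}  orig:{}
  T[1,1] 'c' = {B,S,T2}  orig:{B,S}
  T[2,2] 'a' = {T0}  orig:{}
  T[3,3] 'd' = {T1}  orig:{}
  T[0,1] 'ac' = {C}
  T[1,2] 'ca' = ∅
  T[2,3] 'ad' = {A}
  T[0,2] 'aca' = ∅
  T[1,3] 'cad' = ∅
  T[0,3] 'acad' = {S}

Original NTs in T[0,3] deriving "acad": ["S"]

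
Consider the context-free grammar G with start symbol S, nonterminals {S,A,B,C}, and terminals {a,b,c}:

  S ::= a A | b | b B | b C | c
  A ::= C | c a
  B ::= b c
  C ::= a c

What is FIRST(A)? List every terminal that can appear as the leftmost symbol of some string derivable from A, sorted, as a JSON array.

FIRST iteration:
[1]
  A via A→c a: +{c}
  B via B→b c: +{b}
  C via C→a c: +{a}
  S via S→a A: +{a}
  S via S→b: +{b}
  S via S→c: +{c}
  S: {a,b,c}  A: {c}  B: {b}  C: {a}
[2]
  A via A→C: +{a}
  S: {a,b,c}  A: {a,c}  B: {b}  C: {a}
[3] — fixpoint
  S: {a,b,c}  A: {a,c}  B: {b}  C: {a}

FIRST(A) = ["a", "c"]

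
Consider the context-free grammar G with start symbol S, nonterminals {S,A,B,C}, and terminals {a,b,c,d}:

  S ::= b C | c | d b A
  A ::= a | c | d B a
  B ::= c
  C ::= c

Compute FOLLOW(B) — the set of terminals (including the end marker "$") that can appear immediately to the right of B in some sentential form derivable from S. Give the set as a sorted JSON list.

Compute FIRST by fixpoint:
round 1:
  A via A→a: +{a}
  A via A→c: +{c}
  A via A→d B a: +{d}
  B via B→c: +{c}
  C via C→c: +{c}
  S via S→b C: +{b}
  S via S→c: +{c}
  S via S→d b A: +{d}
  FIRST[S]={b,c,d}  FIRST[A]={a,c,d}  FIRST[B]={c}  FIRST[C]={c}
round 2: — fixpoint
  FIRST[S]={b,c,d}  FIRST[A]={a,c,d}  FIRST[B]={c}  FIRST[C]={c}

FOLLOW sets:
FOLLOW(S) := {$}
round 1:
  A→d B a: FOLLOW(B) ⊇ FIRST(a) = {a}; new: +{a}
  S→b C: FOLLOW(C) ⊇ FOLLOW(S) ⊇ {$}; new: +{$}
  S→d b A: FOLLOW(A) ⊇ FOLLOW(S) ⊇ {$}; new: +{$}
  S: {$}  A: {$}  B: {a}  C: {$}
round 2: — fixpoint
  S: {$}  A: {$}  B: {a}  C: {$}

FOLLOW(B) = ["a"]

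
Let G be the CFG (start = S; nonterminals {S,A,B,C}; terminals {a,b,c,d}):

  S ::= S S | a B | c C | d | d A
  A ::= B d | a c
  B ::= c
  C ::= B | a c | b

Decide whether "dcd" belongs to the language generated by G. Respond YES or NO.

Convert to CNF:
  S -> S S | T0 A | T1 B | T2 C | d
  A -> B T0 | T1 T2
  B -> c
  C -> T1 T2 | b | c
  T0 -> d
  T1 -> a
  T2 -> c

Fill CYK table bottom-up:
  cell(0,0) d: {S,T0}  orig:{S}
  cell(1,1) c: {B,C,T2}  orig:{B,C}
  cell(2,2) d: {S,T0}  orig:{S}
  cell(0,1) dc: ∅
  cell(1,2) cd: {A}
  cell(0,2) dcd: {S}

S ∈ T[0,2] ⇒ YES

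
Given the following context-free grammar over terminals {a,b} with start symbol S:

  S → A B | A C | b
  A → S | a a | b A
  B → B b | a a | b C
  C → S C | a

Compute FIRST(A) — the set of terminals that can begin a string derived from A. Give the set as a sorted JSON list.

FIRST sets, iterate to fixpoint:
[1]
  A via A→a a: +{a}
  A via A→b A: +{b}
  B via B→a a: +{a}
  B via B→b C: +{b}
  C via C→a: +{a}
  S via S→A B: +{a,b}
  S: {a,b}  A: {a,b}  B: {a,b}  C: {a}
[2]
  C via C→S C: +{b}
  S: {a,b}  A: {a,b}  B: {a,b}  C: {a,b}
[3] — fixpoint
  S: {a,b}  A: {a,b}  B: {a,b}  C: {a,b}

FIRST(A) = ["a", "b"]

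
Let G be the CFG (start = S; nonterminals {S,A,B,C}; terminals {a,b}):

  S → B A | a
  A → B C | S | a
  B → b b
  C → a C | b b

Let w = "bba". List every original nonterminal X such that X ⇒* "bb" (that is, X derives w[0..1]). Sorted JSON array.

Convert to CNF:
  S -> B A | a
  A -> B A | B C | a
  B -> T0 T0
  C -> T0 T0 | T1 C
  T0 -> b
  T1 -> a

CYK fill — only the sub-triangle for w[0..1]:
  cell(0,0) b: {T0}  orig:{}
  cell(1,1) b: {T0}  orig:{}
  cell(0,1) bb: {B,C}

Original NTs in T[0,1] deriving "bb": ["B", "C"]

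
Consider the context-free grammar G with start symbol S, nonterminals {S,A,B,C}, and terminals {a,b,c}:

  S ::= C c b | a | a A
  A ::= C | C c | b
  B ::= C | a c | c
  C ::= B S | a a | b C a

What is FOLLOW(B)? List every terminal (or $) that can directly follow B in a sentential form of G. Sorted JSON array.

FIRST sets, iterate to fixpoint:
[1]
  A via A→b: +{b}
  B via B→a c: +{a}
  B via B→c: +{c}
  C via C→B S: +{a,c}
  C via C→b C a: +{b}
  S via S→C c b: +{a,b,c}
  S: {a,b,c}  A: {b}  B: {a,c}  C: {a,b,c}
[2]
  A via A→C: +{a,c}
  B via B→C: +{b}
  S: {a,b,c}  A: {a,b,c}  B: {a,b,c}  C: {a,b,c}
[3] (no change)
  S: {a,b,c}  A: {a,b,c}  B: {a,b,c}  C: {a,b,c}

Compute FOLLOW by fixpoint:
seed FOLLOW(S) with $
pass 1:
  A→C c: FOLLOW(C) ⊇ FIRST(c) = {c}; new: +{c}
  C→B S: FOLLOW(B) ⊇ FIRST(S) = {a,b,c}; new: +{a,b,c}
  C→B S: FOLLOW(S) ⊇ FOLLOW(C) ⊇ {c}; new: +{c}
  C→b C a: FOLLOW(C) ⊇ FIRST(a) = {a}; new: +{a}
  S→a A: FOLLOW(A) ⊇ FOLLOW(S) ⊇ {$,c}; new: +{$,c}
  FOLLOW[S]={$,c}  FOLLOW[A]={$,c}  FOLLOW[B]={a,b,c}  FOLLOW[C]={a,c}
pass 2:
  A→C: FOLLOW(C) ⊇ FOLLOW(A) ⊇ {$,c}; new: +{$}
  B→C: FOLLOW(C) ⊇ FOLLOW(B) ⊇ {a,b,c}; new: +{b}
  C→B S: FOLLOW(S) ⊇ FOLLOW(C) ⊇ {$,a,b,c}; new: +{a,b}
  S→a A: FOLLOW(A) ⊇ FOLLOW(S) ⊇ {$,a,b,c}; new: +{a,b}
  FOLLOW[S]={$,a,b,c}  FOLLOW[A]={$,a,b,c}  FOLLOW[B]={a,b,c}  FOLLOW[C]={$,a,b,c}
pass 3: (no change)
  FOLLOW[S]={$,a,b,c}  FOLLOW[A]={$,a,b,c}  FOLLOW[B]={a,b,c}  FOLLOW[C]={$,a,b,c}

FOLLOW(B) = ["a", "b", "c"]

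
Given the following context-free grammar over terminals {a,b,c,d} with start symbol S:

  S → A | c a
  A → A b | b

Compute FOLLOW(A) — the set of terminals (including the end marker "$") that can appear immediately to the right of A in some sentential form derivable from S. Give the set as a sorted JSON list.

FIRST iteration:
iter 1:
  A via A→b: +{b}
  S via S→A: +{b}
  S via S→c a: +{c}
  FIRST[S]={b,c}  FIRST[A]={b}
iter 2: (stable)
  FIRST[S]={b,c}  FIRST[A]={b}

Compute FOLLOW by fixpoint:
initialize: $ ∈ FOLLOW(S)
round 1:
  A→A b: FOLLOW(A) ⊇ FIRST(b) = {b}; new: +{b}
  S→A: FOLLOW(A) ⊇ FOLLOW(S) ⊇ {$}; new: +{$}
  FOLLOW[S]={$}  FOLLOW[A]={$,b}
round 2: done
  FOLLOW[S]={$}  FOLLOW[A]={$,b}

FOLLOW(A) = ["$", "b"]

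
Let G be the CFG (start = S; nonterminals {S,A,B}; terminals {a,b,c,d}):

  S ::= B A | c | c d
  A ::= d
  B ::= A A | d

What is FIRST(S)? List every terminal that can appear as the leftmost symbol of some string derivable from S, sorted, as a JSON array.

FIRST sets, iterate to fixpoint:
round 1:
  A via A→d: +{d}
  B via B→A A: +{d}
  S via S→B A: +{d}
  S via S→c: +{c}
  FIRST(S)={c,d}  FIRST(A)={d}  FIRST(B)={d}
round 2: — fixpoint
  FIRST(S)={c,d}  FIRST(A)={d}  FIRST(B)={d}

FIRST(S) = ["c", "d"]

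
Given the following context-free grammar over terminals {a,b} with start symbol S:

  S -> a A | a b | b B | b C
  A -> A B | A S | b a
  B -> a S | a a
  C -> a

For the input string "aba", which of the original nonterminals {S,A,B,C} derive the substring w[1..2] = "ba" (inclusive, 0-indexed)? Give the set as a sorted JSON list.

CNF form of G:
  S -> T0 B | T0 C | T1 A | T1 T0
  A -> A B | A S | T0 T1
  B -> T1 S | T1 T1
  C -> a
  T0 -> b
  T1 -> a

CYK table (by increasing span) — only the sub-triangle for w[1..2]:
  [1..1]={T0}  "b"  orig:{}
  [2..2]={C,T1}  "a"  orig:{C}
  [1..2]={A,S}  "ba"

Original NTs in T[1,2] deriving "ba": ["A", "S"]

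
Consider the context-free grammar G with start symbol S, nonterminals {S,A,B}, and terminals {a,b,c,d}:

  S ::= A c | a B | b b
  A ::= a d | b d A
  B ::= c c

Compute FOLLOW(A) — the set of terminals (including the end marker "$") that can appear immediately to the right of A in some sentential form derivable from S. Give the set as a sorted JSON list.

FIRST sets, iterate to fixpoint:
pass 1:
  A via A→a d: +{a}
  A via A→b d A: +{b}
  B via B→c c: +{c}
  S via S→A c: +{a,b}
  FIRST[S]={a,b}  FIRST[A]={a,b}  FIRST[B]={c}
pass 2: (no change)
  FIRST[S]={a,b}  FIRST[A]={a,b}  FIRST[B]={c}

Compute FOLLOW by fixpoint:
FOLLOW(S) := {$}
round 1:
  S→A c: FOLLOW(A) ⊇ FIRST(c) = {c}; new: +{c}
  S→a B: FOLLOW(B) ⊇ FOLLOW(S) ⊇ {$}; new: +{$}
  S: {$}  A: {c}  B: {$}
round 2: (stable)
  S: {$}  A: {c}  B: {$}

FOLLOW(A) = ["c"]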